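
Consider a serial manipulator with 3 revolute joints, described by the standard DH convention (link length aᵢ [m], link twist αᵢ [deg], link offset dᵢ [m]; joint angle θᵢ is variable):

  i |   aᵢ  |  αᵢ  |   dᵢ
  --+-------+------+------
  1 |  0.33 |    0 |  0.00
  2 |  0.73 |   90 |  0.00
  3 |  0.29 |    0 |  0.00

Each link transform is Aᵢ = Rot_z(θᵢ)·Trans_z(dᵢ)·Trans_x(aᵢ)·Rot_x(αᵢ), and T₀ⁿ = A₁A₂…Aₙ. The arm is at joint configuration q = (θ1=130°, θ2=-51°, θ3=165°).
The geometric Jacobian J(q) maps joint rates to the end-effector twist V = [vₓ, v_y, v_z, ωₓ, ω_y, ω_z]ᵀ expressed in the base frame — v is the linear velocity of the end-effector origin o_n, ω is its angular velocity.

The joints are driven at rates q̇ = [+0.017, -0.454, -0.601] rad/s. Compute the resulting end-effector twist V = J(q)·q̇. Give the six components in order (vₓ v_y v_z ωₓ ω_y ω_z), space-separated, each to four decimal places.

o_n = [-0.1263, 0.6944, 0.0751]
J₁: ẑ×o_n = [-0.6944, -0.1263, 0.0000], ω = ẑ
J2: z=[0.0000, 0.0000, 1.0000] o=[-0.2121, 0.2528, 0.0000] → [-0.4416, 0.0858, 0.0000, 0.0000, 0.0000, 1.0000]
J3: z=[0.9816, -0.1908, 0.0000] o=[-0.0728, 0.9694, 0.0000] → [-0.0143, -0.0737, -0.2801, 0.9816, -0.1908, 0.0000]
V = J·q̇ = [0.1973, 0.0032, 0.1684, -0.5900, 0.1147, -0.4370]

0.1973 0.0032 0.1684 -0.5900 0.1147 -0.4370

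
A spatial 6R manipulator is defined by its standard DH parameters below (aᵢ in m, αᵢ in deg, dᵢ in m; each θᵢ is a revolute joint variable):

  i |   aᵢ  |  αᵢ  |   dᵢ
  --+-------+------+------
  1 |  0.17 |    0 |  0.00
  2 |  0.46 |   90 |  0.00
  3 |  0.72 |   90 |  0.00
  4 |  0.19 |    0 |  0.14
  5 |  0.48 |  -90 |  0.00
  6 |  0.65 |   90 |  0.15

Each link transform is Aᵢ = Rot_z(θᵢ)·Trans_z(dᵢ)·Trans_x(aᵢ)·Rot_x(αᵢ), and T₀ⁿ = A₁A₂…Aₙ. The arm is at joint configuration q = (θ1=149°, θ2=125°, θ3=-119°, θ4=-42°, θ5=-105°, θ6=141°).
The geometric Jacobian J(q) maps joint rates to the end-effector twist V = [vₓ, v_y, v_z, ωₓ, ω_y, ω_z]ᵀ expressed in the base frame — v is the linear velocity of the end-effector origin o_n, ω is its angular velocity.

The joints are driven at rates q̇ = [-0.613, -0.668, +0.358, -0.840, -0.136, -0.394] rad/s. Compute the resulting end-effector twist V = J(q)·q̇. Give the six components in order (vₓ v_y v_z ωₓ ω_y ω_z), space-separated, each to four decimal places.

o_n = [0.1088, -0.1232, -0.9736]
J₁: ẑ×o_n = [0.1232, 0.1088, -0.0000], ω = ẑ
J2: z=[0.0000, 0.0000, 1.0000] o=[-0.1457, 0.0876, 0.0000] → [0.2107, 0.2546, -0.0000, 0.0000, 0.0000, 1.0000]
J3: z=[-0.9976, -0.0698, 0.0000] o=[-0.1136, -0.3713, 0.0000] → [0.0679, -0.9712, -0.2320, -0.9976, -0.0698, 0.0000]
J4: z=[-0.0610, 0.8725, 0.4848] o=[-0.1380, -0.0231, -0.6297] → [-0.2515, 0.0987, -0.2092, -0.0610, 0.8725, 0.4848]
J5: z=[-0.0610, 0.8725, 0.4848] o=[-0.0245, 0.1762, -0.6853] → [-0.1063, 0.0470, -0.0980, -0.0610, 0.8725, 0.4848]
J6: z=[0.8182, 0.3219, -0.4764] o=[0.2499, -0.0003, -0.3333] → [-0.2647, 0.5911, -0.0552, 0.8182, 0.3219, -0.4764]
V = J·q̇ = [0.1380, -0.9066, 0.1278, -0.6200, -1.0034, -1.5665]

0.1380 -0.9066 0.1278 -0.6200 -1.0034 -1.5665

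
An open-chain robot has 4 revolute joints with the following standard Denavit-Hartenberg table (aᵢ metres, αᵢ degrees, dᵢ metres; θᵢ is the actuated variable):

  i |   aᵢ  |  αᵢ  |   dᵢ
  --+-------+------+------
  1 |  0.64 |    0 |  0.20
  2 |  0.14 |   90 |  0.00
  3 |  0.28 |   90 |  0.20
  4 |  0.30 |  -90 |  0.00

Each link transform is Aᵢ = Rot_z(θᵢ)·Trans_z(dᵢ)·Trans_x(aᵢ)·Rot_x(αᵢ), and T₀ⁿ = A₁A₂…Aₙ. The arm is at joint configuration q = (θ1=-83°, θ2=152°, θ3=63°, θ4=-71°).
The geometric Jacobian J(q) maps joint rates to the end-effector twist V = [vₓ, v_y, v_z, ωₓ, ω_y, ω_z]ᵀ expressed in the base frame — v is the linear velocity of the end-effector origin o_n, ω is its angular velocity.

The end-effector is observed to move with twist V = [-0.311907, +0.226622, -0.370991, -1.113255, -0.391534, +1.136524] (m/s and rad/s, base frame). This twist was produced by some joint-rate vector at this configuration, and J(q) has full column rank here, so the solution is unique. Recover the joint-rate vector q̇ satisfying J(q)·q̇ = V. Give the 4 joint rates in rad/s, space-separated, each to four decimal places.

o_n = [0.1115, -0.3145, 0.5365]
J₁: ẑ×o_n = [0.3145, 0.1115, -0.0000], ω = ẑ
J2: z=[0.0000, 0.0000, 1.0000] o=[0.0780, -0.6352, 0.2000] → [-0.3208, 0.0335, 0.0000, 0.0000, 0.0000, 1.0000]
J3: z=[0.9336, -0.3584, 0.0000] o=[0.1282, -0.5045, 0.2000] → [-0.1206, -0.3142, 0.1715, 0.9336, -0.3584, 0.0000]
J4: z=[0.3193, 0.8318, -0.4540] o=[0.3604, -0.4575, 0.4495] → [0.1373, 0.0852, 0.2527, 0.3193, 0.8318, -0.4540]
q̇ = J⁺·V = [-0.0990, 0.8460, -0.8990, -0.8580]

-0.0990 0.8460 -0.8990 -0.8580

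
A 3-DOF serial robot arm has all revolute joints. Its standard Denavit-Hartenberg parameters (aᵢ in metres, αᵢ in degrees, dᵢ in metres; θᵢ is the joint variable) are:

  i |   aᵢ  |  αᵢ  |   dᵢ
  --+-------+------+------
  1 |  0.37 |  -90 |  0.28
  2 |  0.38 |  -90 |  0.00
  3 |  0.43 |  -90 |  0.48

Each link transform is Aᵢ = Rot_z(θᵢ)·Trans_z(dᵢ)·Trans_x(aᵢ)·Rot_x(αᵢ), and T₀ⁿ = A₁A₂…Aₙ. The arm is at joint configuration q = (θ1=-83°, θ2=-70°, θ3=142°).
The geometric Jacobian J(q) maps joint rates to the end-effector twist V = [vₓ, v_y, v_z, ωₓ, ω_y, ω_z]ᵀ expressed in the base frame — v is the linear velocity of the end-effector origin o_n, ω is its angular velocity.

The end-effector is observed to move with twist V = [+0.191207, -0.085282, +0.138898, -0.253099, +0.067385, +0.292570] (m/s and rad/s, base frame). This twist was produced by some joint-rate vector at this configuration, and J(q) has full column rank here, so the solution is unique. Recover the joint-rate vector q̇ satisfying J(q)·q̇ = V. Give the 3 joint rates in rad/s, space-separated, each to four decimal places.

0.2570 -0.2430 -0.1040

o_n = [-0.1610, -0.8612, 0.1545]
J₁: ẑ×o_n = [0.8612, -0.1610, 0.0000], ω = ẑ
J2: z=[0.9925, 0.1219, 0.0000] o=[0.0451, -0.3672, 0.2800] → [-0.0153, 0.1246, -0.4651, 0.9925, 0.1219, 0.0000]
J3: z=[0.1145, -0.9327, -0.3420] o=[0.0609, -0.4962, 0.6371] → [0.3253, 0.1312, -0.2488, 0.1145, -0.9327, -0.3420]
q̇ = J⁺·V = [0.2570, -0.2430, -0.1040]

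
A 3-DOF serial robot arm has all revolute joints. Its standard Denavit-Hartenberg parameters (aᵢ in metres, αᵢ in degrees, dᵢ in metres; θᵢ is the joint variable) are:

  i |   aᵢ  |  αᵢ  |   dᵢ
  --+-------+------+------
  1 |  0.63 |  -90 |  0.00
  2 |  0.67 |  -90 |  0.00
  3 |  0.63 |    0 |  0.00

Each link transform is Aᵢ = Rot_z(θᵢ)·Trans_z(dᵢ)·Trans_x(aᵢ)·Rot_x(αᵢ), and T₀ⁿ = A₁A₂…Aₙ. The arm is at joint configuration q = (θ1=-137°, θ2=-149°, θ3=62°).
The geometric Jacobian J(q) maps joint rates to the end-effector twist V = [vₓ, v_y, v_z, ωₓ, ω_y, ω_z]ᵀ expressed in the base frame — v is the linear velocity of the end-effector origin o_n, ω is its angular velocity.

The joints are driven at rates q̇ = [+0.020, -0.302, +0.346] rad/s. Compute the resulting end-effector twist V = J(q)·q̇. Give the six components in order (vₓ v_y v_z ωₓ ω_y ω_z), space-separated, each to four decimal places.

o_n = [-0.2347, 0.5417, 0.4974]
J₁: ẑ×o_n = [-0.5417, -0.2347, 0.0000], ω = ẑ
J2: z=[0.6820, -0.7314, 0.0000] o=[-0.4608, -0.4297, 0.0000] → [-0.3638, -0.3392, 0.8278, 0.6820, -0.7314, 0.0000]
J3: z=[-0.3767, -0.3513, 0.8572] o=[-0.0407, -0.0380, 0.3451] → [-0.5504, -0.1089, -0.2865, -0.3767, -0.3513, 0.8572]
V = J·q̇ = [-0.0914, 0.0601, -0.3491, -0.3363, 0.0993, 0.3166]

-0.0914 0.0601 -0.3491 -0.3363 0.0993 0.3166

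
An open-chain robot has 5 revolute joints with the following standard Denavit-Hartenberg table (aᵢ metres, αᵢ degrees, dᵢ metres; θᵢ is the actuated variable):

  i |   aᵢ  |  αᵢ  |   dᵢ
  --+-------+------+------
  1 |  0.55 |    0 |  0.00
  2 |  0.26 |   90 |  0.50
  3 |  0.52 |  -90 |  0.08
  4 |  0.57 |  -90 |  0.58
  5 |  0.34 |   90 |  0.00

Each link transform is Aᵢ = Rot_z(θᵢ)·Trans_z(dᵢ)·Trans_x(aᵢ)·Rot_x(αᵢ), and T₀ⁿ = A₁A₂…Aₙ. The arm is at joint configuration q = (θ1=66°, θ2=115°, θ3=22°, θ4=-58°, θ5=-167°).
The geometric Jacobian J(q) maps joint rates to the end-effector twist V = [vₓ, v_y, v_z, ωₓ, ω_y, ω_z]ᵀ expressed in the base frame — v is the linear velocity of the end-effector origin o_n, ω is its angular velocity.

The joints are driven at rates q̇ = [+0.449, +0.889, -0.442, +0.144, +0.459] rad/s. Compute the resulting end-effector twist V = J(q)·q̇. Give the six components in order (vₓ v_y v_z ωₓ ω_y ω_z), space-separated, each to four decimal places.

-0.9527 -0.7217 0.0026 -0.2950 -0.6905 1.6173

o_n = [-0.3946, 0.7741, 1.3509]
J₁: ẑ×o_n = [-0.7741, -0.3946, 0.0000], ω = ẑ
J2: z=[0.0000, 0.0000, 1.0000] o=[0.2237, 0.5025, 0.0000] → [-0.2717, -0.6183, 0.0000, 0.0000, 0.0000, 1.0000]
J3: z=[-0.0175, 0.9998, 0.0000] o=[-0.0363, 0.4979, 0.5000] → [0.8507, 0.0148, 0.3535, -0.0175, 0.9998, 0.0000]
J4: z=[0.3745, 0.0065, 0.9272] o=[-0.5197, 0.5695, 0.6948] → [-0.1855, -0.1298, 0.0758, 0.3745, 0.0065, 0.9272]
J5: z=[-0.7769, -0.5436, 0.3177] o=[-0.5909, 1.0517, 1.3457] → [0.0854, 0.0664, 0.3223, -0.7769, -0.5436, 0.3177]
V = J·q̇ = [-0.9527, -0.7217, 0.0026, -0.2950, -0.6905, 1.6173]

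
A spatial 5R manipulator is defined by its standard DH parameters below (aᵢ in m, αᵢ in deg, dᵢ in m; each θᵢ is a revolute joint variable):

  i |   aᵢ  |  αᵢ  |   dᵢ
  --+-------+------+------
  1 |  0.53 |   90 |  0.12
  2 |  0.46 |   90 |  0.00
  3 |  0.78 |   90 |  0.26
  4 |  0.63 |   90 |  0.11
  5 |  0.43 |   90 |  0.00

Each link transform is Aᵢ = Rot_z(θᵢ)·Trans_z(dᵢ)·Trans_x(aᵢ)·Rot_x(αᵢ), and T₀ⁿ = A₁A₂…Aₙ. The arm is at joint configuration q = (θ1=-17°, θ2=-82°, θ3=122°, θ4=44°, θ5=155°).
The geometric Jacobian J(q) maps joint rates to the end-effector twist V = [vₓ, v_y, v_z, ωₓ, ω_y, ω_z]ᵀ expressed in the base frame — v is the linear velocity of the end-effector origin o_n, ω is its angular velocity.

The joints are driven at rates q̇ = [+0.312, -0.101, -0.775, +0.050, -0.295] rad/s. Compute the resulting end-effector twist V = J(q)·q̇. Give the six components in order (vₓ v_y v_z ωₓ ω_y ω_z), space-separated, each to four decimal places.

o_n = [-0.1520, -0.9602, -0.1399]
J₁: ẑ×o_n = [0.9602, -0.1520, 0.0000], ω = ẑ
J2: z=[-0.2924, -0.9563, 0.0000] o=[0.5068, -0.1550, 0.1200] → [0.2486, -0.0760, -0.3946, -0.2924, -0.9563, 0.0000]
J3: z=[-0.9470, 0.2895, -0.1392] o=[0.5681, -0.1737, -0.3355] → [-0.0528, 0.2855, 0.9533, -0.9470, 0.2895, -0.1392]
J4: z=[-0.0421, -0.5413, -0.8398] o=[0.0734, -0.7142, 0.0376] → [-0.1105, 0.1818, -0.1116, -0.0421, -0.5413, -0.8398]
J5: z=[0.4600, -0.7567, 0.4646] o=[-0.4900, -1.0047, 0.1221] → [0.1776, 0.2776, 0.2762, 0.4600, -0.7567, 0.4646]
V = J·q̇ = [0.2575, -0.3338, -0.7860, 0.6257, 0.0684, 0.2408]

0.2575 -0.3338 -0.7860 0.6257 0.0684 0.2408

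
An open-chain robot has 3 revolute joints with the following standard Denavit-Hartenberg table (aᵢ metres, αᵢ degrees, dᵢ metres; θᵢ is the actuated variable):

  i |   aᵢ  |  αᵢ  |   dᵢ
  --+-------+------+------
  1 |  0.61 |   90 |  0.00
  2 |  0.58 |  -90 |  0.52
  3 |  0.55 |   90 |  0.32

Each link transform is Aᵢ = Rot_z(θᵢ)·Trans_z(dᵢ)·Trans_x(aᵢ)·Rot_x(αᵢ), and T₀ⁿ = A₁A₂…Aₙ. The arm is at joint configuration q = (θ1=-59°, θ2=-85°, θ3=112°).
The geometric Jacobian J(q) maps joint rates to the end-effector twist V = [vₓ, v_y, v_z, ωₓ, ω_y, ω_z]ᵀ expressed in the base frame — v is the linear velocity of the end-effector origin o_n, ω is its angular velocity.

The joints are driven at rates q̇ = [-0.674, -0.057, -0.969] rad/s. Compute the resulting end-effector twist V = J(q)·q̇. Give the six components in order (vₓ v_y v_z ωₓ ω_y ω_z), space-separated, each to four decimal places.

-0.3757 -0.2452 -0.5123 -0.4483 0.8568 -0.7585

o_n = [0.4865, -0.8292, -0.3447]
J₁: ẑ×o_n = [0.8292, 0.4865, -0.0000], ω = ẑ
J2: z=[-0.8572, -0.5150, 0.0000] o=[0.3142, -0.5229, 0.0000] → [0.1775, -0.2954, 0.3514, -0.8572, -0.5150, 0.0000]
J3: z=[0.5131, -0.8539, 0.0872] o=[-0.1055, -0.8340, -0.5778] → [-0.1995, -0.0680, 0.5080, 0.5131, -0.8539, 0.0872]
V = J·q̇ = [-0.3757, -0.2452, -0.5123, -0.4483, 0.8568, -0.7585]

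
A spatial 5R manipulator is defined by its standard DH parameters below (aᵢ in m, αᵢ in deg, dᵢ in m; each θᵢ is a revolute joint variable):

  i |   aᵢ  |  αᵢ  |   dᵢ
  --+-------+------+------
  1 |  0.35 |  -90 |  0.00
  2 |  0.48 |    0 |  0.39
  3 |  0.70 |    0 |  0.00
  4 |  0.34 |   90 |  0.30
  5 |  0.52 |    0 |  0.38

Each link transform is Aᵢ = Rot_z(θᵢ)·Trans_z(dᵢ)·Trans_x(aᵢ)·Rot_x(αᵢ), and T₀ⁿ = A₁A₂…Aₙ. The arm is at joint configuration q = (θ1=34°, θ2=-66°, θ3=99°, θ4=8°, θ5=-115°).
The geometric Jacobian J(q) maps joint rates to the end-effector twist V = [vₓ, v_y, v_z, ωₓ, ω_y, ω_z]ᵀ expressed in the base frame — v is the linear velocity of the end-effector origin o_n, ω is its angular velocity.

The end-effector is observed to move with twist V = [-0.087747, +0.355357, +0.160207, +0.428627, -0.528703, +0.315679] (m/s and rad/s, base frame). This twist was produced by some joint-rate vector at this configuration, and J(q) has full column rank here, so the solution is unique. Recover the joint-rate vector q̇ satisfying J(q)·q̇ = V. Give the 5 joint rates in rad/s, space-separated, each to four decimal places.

o_n = [1.0983, 1.0047, 0.2652]
J₁: ẑ×o_n = [-1.0047, 1.0983, 0.0000], ω = ẑ
J2: z=[-0.5592, 0.8290, 0.0000] o=[0.2902, 0.1957, 0.0000] → [0.2198, 0.1483, -1.1224, -0.5592, 0.8290, 0.0000]
J3: z=[-0.5592, 0.8290, 0.0000] o=[0.2339, 0.6282, 0.4385] → [-0.1437, -0.0969, -0.9271, -0.5592, 0.8290, 0.0000]
J4: z=[-0.5592, 0.8290, 0.0000] o=[0.7206, 0.9565, 0.0573] → [0.1724, 0.1163, -0.3400, -0.5592, 0.8290, 0.0000]
J5: z=[0.5439, 0.3669, 0.7547] o=[0.7656, 1.3487, -0.1658] → [0.4178, 0.0167, -0.3092, 0.5439, 0.3669, 0.7547]
q̇ = J⁺·V = [0.2470, 0.5590, -0.6730, -0.5640, 0.0910]

0.2470 0.5590 -0.6730 -0.5640 0.0910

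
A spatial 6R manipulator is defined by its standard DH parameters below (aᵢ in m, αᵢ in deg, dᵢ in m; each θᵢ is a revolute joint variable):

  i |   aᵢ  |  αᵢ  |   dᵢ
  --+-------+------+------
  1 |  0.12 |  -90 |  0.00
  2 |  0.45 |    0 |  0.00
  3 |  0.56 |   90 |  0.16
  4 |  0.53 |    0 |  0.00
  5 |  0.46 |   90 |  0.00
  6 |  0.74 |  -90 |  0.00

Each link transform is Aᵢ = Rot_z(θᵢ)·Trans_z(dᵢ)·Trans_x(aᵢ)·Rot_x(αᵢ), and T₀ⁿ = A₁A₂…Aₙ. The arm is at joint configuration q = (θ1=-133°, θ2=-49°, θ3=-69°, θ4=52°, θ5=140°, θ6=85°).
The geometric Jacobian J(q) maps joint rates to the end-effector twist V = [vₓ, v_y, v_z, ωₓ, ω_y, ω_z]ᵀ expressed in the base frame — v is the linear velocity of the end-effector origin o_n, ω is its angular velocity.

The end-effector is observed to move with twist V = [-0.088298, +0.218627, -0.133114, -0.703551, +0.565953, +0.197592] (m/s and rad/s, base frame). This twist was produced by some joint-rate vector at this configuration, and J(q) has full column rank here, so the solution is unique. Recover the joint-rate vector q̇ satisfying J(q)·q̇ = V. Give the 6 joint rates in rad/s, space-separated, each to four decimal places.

-0.0150 -0.8960 0.7330 -0.5680 0.4100 -0.7540

o_n = [0.6229, -0.0191, 0.3231]
J₁: ẑ×o_n = [0.0191, 0.6229, -0.0000], ω = ẑ
J2: z=[0.7314, -0.6820, 0.0000] o=[-0.0818, -0.0878, 0.0000] → [-0.2204, -0.2363, 0.5309, 0.7314, -0.6820, 0.0000]
J3: z=[0.7314, -0.6820, 0.0000] o=[-0.2832, -0.3037, 0.3396] → [0.0113, 0.0121, 0.8261, 0.7314, -0.6820, 0.0000]
J4: z=[0.6022, 0.6457, -0.4695] o=[0.0131, -0.2205, 0.8341] → [-0.2354, 0.0214, -0.2725, 0.6022, 0.6457, -0.4695]
J5: z=[0.6022, 0.6457, -0.4695] o=[0.4231, -0.3933, 1.1222] → [-0.3403, 0.3873, 0.0963, 0.6022, 0.6457, -0.4695]
J6: z=[0.6488, -0.7385, -0.1836] o=[0.2090, -0.4826, 0.7249] → [0.3818, 0.1847, 0.6064, 0.6488, -0.7385, -0.1836]
q̇ = J⁺·V = [-0.0150, -0.8960, 0.7330, -0.5680, 0.4100, -0.7540]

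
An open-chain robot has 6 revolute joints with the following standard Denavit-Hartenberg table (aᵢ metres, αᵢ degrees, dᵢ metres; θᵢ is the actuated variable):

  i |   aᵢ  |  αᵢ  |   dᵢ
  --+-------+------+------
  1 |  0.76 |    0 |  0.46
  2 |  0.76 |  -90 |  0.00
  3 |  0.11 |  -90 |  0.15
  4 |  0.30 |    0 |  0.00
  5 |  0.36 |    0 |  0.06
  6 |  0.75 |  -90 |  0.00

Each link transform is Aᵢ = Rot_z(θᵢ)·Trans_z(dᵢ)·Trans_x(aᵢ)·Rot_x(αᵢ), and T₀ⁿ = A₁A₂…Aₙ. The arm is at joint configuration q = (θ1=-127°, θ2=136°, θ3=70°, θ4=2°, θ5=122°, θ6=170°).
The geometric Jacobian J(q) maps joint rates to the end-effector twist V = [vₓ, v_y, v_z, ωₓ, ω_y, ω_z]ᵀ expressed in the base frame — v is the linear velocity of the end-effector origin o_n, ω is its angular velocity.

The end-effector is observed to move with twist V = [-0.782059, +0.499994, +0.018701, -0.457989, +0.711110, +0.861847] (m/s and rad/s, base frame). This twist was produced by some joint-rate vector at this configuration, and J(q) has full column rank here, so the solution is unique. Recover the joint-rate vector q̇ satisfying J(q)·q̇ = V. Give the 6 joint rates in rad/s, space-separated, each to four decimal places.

0.4820 0.5040 0.7740 0.4040 0.8110 -0.8520

o_n = [0.3287, 0.0503, -0.0431]
J₁: ẑ×o_n = [-0.0503, 0.3287, 0.0000], ω = ẑ
J2: z=[0.0000, 0.0000, 1.0000] o=[-0.4574, -0.6070, 0.4600] → [-0.6573, 0.7861, 0.0000, 0.0000, 0.0000, 1.0000]
J3: z=[-0.1564, 0.9877, 0.0000] o=[0.2933, -0.4881, 0.4600] → [-0.4969, -0.0787, -0.1193, -0.1564, 0.9877, 0.0000]
J4: z=[-0.9281, -0.1470, -0.3420] o=[0.3070, -0.3340, 0.3566] → [0.1902, -0.3785, -0.3535, -0.9281, -0.1470, -0.3420]
J5: z=[-0.9281, -0.1470, -0.3420] o=[0.4099, -0.3283, 0.0749] → [0.1469, -0.0818, -0.3634, -0.9281, -0.1470, -0.3420]
J6: z=[-0.9281, -0.1470, -0.3420] o=[0.3329, -0.6427, 0.2435] → [0.2792, -0.2646, -0.6438, -0.9281, -0.1470, -0.3420]
q̇ = J⁺·V = [0.4820, 0.5040, 0.7740, 0.4040, 0.8110, -0.8520]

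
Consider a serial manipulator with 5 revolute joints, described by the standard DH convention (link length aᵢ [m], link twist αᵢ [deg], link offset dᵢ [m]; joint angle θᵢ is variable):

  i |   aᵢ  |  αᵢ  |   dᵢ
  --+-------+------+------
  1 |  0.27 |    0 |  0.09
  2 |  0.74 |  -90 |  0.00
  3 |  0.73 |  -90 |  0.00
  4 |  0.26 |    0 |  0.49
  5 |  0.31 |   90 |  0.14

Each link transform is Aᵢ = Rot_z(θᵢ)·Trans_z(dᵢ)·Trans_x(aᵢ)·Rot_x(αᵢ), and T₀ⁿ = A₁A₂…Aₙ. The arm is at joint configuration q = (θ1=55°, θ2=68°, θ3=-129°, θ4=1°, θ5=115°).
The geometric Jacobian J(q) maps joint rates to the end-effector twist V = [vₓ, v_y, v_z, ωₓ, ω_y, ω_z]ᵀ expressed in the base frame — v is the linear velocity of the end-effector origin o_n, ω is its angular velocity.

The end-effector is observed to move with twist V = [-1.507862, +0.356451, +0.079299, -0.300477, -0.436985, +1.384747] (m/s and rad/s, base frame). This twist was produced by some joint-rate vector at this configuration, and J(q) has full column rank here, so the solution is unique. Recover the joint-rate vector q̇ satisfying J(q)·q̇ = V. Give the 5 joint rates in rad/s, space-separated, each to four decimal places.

o_n = [0.0154, 0.9559, 1.1502]
J₁: ẑ×o_n = [-0.9559, 0.0154, 0.0000], ω = ẑ
J2: z=[0.0000, 0.0000, 1.0000] o=[0.1549, 0.2212, 0.0900] → [-0.7347, -0.1395, 0.0000, 0.0000, 0.0000, 1.0000]
J3: z=[-0.8387, -0.5446, 0.0000] o=[-0.2482, 0.8418, 0.0900] → [-0.5774, 0.8892, 0.0479, -0.8387, -0.5446, 0.0000]
J4: z=[-0.4233, 0.6518, 0.6293] o=[0.0020, 0.4565, 0.6573] → [0.0070, 0.2170, -0.2201, -0.4233, 0.6518, 0.6293]
J5: z=[-0.4233, 0.6518, 0.6293] o=[-0.1124, 0.6411, 1.1677] → [-0.2095, 0.0730, -0.2165, -0.4233, 0.6518, 0.6293]
q̇ = J⁺·V = [0.8280, 0.7210, 0.4900, 0.1920, -0.4530]

0.8280 0.7210 0.4900 0.1920 -0.4530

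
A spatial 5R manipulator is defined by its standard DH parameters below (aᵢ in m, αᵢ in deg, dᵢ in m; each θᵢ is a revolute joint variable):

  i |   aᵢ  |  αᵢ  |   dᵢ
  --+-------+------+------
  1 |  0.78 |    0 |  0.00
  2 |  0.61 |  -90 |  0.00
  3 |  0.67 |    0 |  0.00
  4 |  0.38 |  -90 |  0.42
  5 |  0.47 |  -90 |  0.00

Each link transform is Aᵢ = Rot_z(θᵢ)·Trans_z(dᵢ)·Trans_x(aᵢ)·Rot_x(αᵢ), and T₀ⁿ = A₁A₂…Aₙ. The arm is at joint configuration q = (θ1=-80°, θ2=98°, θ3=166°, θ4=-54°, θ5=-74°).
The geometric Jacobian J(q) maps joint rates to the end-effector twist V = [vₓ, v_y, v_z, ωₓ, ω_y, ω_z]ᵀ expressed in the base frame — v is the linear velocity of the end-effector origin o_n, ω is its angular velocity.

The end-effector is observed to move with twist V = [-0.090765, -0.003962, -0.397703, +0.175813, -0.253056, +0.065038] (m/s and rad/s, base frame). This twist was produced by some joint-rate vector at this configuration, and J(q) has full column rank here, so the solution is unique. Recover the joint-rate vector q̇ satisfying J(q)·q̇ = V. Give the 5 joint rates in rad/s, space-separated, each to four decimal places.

-0.3240 0.4250 -0.5870 0.2920 -0.0960

o_n = [-0.3536, -0.0104, -0.6345]
J₁: ẑ×o_n = [0.0104, -0.3536, 0.0000], ω = ẑ
J2: z=[0.0000, 0.0000, 1.0000] o=[0.1354, -0.7682, 0.0000] → [-0.7577, -0.4891, 0.0000, 0.0000, 0.0000, 1.0000]
J3: z=[-0.3090, 0.9511, 0.0000] o=[0.7156, -0.5796, 0.0000] → [-0.6035, -0.1961, 0.8410, -0.3090, 0.9511, 0.0000]
J4: z=[-0.3090, 0.9511, 0.0000] o=[0.0973, -0.7805, -0.1621] → [-0.4493, -0.1460, 0.1909, -0.3090, 0.9511, 0.0000]
J5: z=[-0.8818, -0.2865, 0.3746] o=[-0.1679, -0.4251, -0.5144] → [-0.1209, -0.1755, -0.4189, -0.8818, -0.2865, 0.3746]
q̇ = J⁺·V = [-0.3240, 0.4250, -0.5870, 0.2920, -0.0960]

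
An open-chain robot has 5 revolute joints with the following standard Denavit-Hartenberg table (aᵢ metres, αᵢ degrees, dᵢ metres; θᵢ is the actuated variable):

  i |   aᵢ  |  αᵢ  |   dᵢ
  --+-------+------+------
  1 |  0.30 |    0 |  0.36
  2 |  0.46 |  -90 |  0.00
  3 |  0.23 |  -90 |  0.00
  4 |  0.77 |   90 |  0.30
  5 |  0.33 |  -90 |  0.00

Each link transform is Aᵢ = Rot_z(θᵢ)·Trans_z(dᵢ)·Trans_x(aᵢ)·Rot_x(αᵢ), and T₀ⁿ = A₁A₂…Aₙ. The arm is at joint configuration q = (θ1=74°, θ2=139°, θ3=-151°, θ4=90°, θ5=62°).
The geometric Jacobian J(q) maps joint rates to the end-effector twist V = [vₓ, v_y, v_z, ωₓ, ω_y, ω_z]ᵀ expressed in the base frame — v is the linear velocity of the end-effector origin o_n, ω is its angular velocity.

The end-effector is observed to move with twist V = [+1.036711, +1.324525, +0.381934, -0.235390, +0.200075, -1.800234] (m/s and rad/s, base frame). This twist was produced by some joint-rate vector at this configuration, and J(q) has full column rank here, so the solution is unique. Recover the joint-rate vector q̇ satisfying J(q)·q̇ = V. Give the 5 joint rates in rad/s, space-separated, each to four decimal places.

0.0880 -0.7050 -0.2960 -0.9920 -0.6510

o_n = [-0.8786, 0.7670, 0.9887]
J₁: ẑ×o_n = [-0.7670, -0.8786, 0.0000], ω = ẑ
J2: z=[0.0000, 0.0000, 1.0000] o=[0.0827, 0.2884, 0.3600] → [-0.4786, -0.9613, 0.0000, 0.0000, 0.0000, 1.0000]
J3: z=[0.5446, -0.8387, 0.0000] o=[-0.3031, 0.0378, 0.3600] → [-0.5273, -0.3424, -0.0855, 0.5446, -0.8387, 0.0000]
J4: z=[-0.4066, -0.2640, 0.8746] o=[-0.1344, 0.1474, 0.4715] → [-0.6784, -0.4406, -0.4484, -0.4066, -0.2640, 0.8746]
J5: z=[0.7335, 0.4764, 0.4848] o=[-0.6757, 0.7140, 0.7339] → [0.0957, -0.2853, 0.1355, 0.7335, 0.4764, 0.4848]
q̇ = J⁺·V = [0.0880, -0.7050, -0.2960, -0.9920, -0.6510]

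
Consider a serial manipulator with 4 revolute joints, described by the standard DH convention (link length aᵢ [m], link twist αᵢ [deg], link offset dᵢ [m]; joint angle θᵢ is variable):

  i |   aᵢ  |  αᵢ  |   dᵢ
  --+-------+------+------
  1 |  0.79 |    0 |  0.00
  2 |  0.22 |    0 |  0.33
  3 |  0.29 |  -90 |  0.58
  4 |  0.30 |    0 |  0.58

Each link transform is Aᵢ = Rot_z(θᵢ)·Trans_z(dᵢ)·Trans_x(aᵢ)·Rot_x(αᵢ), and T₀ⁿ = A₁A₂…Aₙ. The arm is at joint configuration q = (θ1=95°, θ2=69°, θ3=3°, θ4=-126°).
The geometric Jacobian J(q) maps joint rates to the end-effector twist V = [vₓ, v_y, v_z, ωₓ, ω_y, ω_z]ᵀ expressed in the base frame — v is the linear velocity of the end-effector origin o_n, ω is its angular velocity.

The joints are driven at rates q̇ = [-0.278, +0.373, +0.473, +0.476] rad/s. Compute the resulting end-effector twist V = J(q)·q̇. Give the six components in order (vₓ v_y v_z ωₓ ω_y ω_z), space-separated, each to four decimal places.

0.4069 -0.1120 0.0839 -0.1071 -0.4638 0.5680

o_n = [-0.5216, 0.3081, 1.1527]
J₁: ẑ×o_n = [-0.3081, -0.5216, 0.0000], ω = ẑ
J2: z=[0.0000, 0.0000, 1.0000] o=[-0.0689, 0.7870, 0.0000] → [0.4789, -0.4527, 0.0000, 0.0000, 0.0000, 1.0000]
J3: z=[0.0000, 0.0000, 1.0000] o=[-0.2803, 0.8476, 0.3300] → [0.5396, -0.2412, 0.0000, 0.0000, 0.0000, 1.0000]
J4: z=[-0.2250, -0.9744, 0.0000] o=[-0.5629, 0.9129, 0.9100] → [-0.2365, 0.0546, 0.1763, -0.2250, -0.9744, 0.0000]
V = J·q̇ = [0.4069, -0.1120, 0.0839, -0.1071, -0.4638, 0.5680]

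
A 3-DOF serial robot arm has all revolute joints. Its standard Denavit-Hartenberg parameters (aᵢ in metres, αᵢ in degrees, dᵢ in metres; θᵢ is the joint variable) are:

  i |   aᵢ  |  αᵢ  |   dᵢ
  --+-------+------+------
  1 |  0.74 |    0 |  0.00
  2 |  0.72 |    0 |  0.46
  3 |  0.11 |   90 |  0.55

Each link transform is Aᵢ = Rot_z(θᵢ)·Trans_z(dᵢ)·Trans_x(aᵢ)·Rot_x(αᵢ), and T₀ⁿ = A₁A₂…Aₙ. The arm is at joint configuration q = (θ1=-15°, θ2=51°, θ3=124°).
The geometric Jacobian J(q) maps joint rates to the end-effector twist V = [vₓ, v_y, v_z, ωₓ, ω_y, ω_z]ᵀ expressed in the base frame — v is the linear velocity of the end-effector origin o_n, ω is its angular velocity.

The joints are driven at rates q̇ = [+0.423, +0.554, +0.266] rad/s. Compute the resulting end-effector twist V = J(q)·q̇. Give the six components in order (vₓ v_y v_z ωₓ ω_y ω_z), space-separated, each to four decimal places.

-0.3792 0.7430 0.0000 0.0000 0.0000 1.2430

o_n = [1.1939, 0.2693, 1.0100]
J₁: ẑ×o_n = [-0.2693, 1.1939, 0.0000], ω = ẑ
J2: z=[0.0000, 0.0000, 1.0000] o=[0.7148, -0.1915, 0.0000] → [-0.4608, 0.4791, 0.0000, 0.0000, 0.0000, 1.0000]
J3: z=[0.0000, 0.0000, 1.0000] o=[1.2973, 0.2317, 0.4600] → [-0.0376, -0.1034, 0.0000, 0.0000, 0.0000, 1.0000]
V = J·q̇ = [-0.3792, 0.7430, 0.0000, 0.0000, 0.0000, 1.2430]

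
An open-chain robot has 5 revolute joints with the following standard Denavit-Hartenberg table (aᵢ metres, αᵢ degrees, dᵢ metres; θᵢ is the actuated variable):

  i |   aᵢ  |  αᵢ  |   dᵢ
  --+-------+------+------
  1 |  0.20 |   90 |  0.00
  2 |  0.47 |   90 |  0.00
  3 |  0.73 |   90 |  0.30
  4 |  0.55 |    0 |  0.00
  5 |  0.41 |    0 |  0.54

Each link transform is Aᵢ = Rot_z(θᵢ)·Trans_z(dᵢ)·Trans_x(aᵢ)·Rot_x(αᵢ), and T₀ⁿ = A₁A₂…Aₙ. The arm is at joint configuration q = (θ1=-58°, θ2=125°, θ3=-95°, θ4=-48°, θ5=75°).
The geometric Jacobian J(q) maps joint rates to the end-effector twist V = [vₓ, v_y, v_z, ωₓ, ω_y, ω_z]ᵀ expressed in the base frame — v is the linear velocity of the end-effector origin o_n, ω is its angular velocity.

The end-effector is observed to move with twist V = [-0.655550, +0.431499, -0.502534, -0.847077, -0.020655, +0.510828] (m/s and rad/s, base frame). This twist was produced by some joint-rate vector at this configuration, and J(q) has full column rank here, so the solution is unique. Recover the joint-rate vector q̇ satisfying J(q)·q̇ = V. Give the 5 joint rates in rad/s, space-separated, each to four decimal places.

o_n = [1.3953, 0.4291, -0.1157]
J₁: ẑ×o_n = [-0.4291, 1.3953, 0.0000], ω = ẑ
J2: z=[-0.8480, -0.5299, 0.0000] o=[0.1060, -0.1696, 0.0000] → [0.0613, -0.0981, 0.1755, -0.8480, -0.5299, 0.0000]
J3: z=[0.4341, -0.6947, 0.5736] o=[-0.0369, 0.0590, 0.3850] → [0.1356, 1.0388, 1.1556, 0.4341, -0.6947, 0.5736]
J4: z=[0.2289, -0.5308, -0.8160] o=[0.7294, 0.2050, 0.5050] → [0.5123, -0.4014, 0.4047, 0.2289, -0.5308, -0.8160]
J5: z=[0.2289, -0.5308, -0.8160] o=[0.8726, 0.6676, 0.2442] → [-0.0036, -0.3441, 0.2228, 0.2289, -0.5308, -0.8160]
q̇ = J⁺·V = [0.5660, 0.7470, -0.3850, -0.7890, 0.5860]

0.5660 0.7470 -0.3850 -0.7890 0.5860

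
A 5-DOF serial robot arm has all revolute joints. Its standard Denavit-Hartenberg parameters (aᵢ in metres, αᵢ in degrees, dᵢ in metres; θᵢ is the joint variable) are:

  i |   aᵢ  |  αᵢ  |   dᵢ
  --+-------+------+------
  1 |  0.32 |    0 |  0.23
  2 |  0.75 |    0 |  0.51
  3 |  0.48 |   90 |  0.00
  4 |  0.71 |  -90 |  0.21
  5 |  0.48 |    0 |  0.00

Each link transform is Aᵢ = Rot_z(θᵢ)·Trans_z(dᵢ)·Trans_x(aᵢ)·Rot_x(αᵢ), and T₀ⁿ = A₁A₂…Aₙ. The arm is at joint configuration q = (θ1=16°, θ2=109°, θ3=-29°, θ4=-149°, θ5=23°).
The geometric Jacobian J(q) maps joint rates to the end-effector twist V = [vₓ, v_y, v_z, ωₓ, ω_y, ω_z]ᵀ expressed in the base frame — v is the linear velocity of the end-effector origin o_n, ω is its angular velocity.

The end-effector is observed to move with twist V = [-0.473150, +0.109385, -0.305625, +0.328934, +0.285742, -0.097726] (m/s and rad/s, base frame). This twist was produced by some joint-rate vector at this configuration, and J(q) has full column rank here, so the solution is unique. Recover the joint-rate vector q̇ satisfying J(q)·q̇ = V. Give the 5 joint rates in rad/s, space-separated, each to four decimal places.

0.2500 0.3480 -0.2800 0.3570 0.4850

o_n = [-0.0472, 0.2004, 0.1468]
J₁: ẑ×o_n = [-0.2004, -0.0472, 0.0000], ω = ẑ
J2: z=[0.0000, 0.0000, 1.0000] o=[0.3076, 0.0882, 0.2300] → [-0.1122, -0.3548, 0.0000, 0.0000, 0.0000, 1.0000]
J3: z=[0.0000, 0.0000, 1.0000] o=[-0.1226, 0.7026, 0.7400] → [0.5022, 0.0754, -0.0000, 0.0000, 0.0000, 1.0000]
J4: z=[0.9945, 0.1045, 0.0000] o=[-0.1728, 1.1799, 0.7400] → [-0.0620, 0.5900, -0.9873, 0.9945, 0.1045, 0.0000]
J5: z=[-0.0538, 0.5122, -0.8572] o=[0.0997, 0.5966, 0.3743] → [-0.4562, 0.1137, 0.0966, -0.0538, 0.5122, -0.8572]
q̇ = J⁺·V = [0.2500, 0.3480, -0.2800, 0.3570, 0.4850]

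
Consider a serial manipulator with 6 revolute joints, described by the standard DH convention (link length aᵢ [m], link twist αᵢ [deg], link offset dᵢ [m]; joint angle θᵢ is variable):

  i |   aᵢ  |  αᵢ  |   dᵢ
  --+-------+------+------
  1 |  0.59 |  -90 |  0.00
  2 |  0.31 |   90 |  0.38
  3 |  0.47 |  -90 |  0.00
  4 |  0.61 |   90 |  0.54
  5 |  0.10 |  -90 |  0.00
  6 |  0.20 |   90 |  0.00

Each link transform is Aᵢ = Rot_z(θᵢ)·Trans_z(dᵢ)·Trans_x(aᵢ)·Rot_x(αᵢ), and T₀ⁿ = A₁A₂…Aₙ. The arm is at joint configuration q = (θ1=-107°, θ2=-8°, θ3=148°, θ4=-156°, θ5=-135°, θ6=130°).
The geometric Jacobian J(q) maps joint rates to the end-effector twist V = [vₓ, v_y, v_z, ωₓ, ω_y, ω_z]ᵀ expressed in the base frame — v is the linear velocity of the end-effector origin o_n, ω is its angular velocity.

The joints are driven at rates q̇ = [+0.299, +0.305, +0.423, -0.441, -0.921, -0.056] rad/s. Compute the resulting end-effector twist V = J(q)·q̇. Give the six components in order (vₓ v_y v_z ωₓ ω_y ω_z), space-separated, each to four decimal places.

o_n = [-0.2837, -0.5243, 0.3994]
J₁: ẑ×o_n = [0.5243, -0.2837, 0.0000], ω = ẑ
J2: z=[0.9563, -0.2924, 0.0000] o=[-0.1725, -0.5642, 0.0000] → [-0.1168, -0.3819, 0.0057, 0.9563, -0.2924, 0.0000]
J3: z=[0.0407, 0.1331, 0.9903] o=[0.1011, -0.9689, 0.0431] → [-0.3929, -0.3956, 0.0693, 0.0407, 0.1331, 0.9903]
J4: z=[-0.6576, 0.7498, -0.0738] o=[0.4547, -0.6643, -0.0123] → [0.3190, 0.3252, 0.4616, -0.6576, 0.7498, -0.0738]
J5: z=[-0.3432, -0.3852, -0.8566] o=[-0.3095, -0.5875, 0.2593] → [0.0003, 0.0260, -0.0118, -0.3432, -0.3852, -0.8566]
J6: z=[-0.0093, -0.9106, 0.4132] o=[-0.2156, -0.6025, 0.2284] → [-0.1880, -0.0266, -0.0628, -0.0093, -0.9106, 0.4132]
V = J·q̇ = [-0.1755, -0.5346, -0.1581, 0.9154, 0.0423, 1.5162]

-0.1755 -0.5346 -0.1581 0.9154 0.0423 1.5162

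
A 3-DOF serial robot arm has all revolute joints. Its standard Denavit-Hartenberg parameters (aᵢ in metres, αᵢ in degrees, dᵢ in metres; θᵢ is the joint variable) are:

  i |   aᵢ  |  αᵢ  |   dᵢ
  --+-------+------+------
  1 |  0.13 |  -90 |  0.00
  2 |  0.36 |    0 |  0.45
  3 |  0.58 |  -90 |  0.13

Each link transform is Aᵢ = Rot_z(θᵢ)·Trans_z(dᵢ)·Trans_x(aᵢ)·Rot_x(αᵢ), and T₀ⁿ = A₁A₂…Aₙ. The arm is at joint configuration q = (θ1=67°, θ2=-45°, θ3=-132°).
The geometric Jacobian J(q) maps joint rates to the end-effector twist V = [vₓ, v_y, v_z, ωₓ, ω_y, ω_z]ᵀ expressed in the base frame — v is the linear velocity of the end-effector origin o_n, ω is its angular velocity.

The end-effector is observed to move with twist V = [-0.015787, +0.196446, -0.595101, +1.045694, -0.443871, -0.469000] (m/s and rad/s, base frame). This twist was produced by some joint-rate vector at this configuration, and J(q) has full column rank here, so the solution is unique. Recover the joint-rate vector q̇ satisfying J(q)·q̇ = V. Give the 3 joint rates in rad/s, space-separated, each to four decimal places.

o_n = [-0.6099, 0.0475, 0.2849]
J₁: ẑ×o_n = [-0.0475, -0.6099, 0.0000], ω = ẑ
J2: z=[-0.9205, 0.3907, 0.0000] o=[0.0508, 0.1197, 0.0000] → [0.1113, 0.2623, 0.3246, -0.9205, 0.3907, 0.0000]
J3: z=[-0.9205, 0.3907, 0.0000] o=[-0.2640, 0.5298, 0.2546] → [0.0119, 0.0279, 0.5792, -0.9205, 0.3907, 0.0000]
q̇ = J⁺·V = [-0.4690, -0.2470, -0.8890]

-0.4690 -0.2470 -0.8890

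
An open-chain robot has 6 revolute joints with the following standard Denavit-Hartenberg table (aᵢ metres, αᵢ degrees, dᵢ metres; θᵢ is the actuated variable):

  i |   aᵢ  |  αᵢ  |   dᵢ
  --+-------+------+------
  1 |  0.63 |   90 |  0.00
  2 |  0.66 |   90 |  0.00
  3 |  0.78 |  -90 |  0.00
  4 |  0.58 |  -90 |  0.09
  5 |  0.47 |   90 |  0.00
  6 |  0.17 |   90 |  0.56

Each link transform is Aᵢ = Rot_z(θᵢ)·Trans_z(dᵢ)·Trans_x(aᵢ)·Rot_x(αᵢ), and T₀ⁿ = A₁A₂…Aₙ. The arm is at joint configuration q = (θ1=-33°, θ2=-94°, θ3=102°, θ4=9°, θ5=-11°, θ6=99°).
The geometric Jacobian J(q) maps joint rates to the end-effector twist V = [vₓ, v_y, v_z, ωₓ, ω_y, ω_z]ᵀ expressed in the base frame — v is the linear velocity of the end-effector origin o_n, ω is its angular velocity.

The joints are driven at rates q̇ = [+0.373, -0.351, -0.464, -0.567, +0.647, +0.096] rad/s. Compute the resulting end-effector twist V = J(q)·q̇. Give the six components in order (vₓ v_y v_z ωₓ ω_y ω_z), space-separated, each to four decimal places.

o_n = [0.0114, -1.7534, 0.3693]
J₁: ẑ×o_n = [1.7534, 0.0114, -0.0000], ω = ẑ
J2: z=[-0.5446, -0.8387, 0.0000] o=[0.5284, -0.3431, 0.0000] → [-0.3097, 0.2011, 0.3345, -0.5446, -0.8387, 0.0000]
J3: z=[-0.8366, 0.5433, 0.0698] o=[0.4898, -0.3180, -0.6584] → [0.6585, 0.8264, 1.4607, -0.8366, 0.5433, 0.0698]
J4: z=[0.1705, 0.1372, 0.9758] o=[0.0837, -0.9641, -0.4966] → [0.8890, -0.2181, -0.1246, 0.1705, 0.1372, 0.9758]
J5: z=[0.9078, -0.4071, -0.1013] o=[-0.1233, -1.4755, -0.2963] → [-0.2991, -0.6179, -0.1974, 0.9078, -0.4071, -0.1013]
J6: z=[0.2405, 0.3070, 0.9208] o=[-0.2848, -1.8798, -0.1193] → [0.0336, 0.1553, -0.0605, 0.2405, 0.3070, 0.9208]
V = J·q̇ = [-0.2372, -0.7110, -0.8581, 1.0931, -0.2694, -0.1898]

-0.2372 -0.7110 -0.8581 1.0931 -0.2694 -0.1898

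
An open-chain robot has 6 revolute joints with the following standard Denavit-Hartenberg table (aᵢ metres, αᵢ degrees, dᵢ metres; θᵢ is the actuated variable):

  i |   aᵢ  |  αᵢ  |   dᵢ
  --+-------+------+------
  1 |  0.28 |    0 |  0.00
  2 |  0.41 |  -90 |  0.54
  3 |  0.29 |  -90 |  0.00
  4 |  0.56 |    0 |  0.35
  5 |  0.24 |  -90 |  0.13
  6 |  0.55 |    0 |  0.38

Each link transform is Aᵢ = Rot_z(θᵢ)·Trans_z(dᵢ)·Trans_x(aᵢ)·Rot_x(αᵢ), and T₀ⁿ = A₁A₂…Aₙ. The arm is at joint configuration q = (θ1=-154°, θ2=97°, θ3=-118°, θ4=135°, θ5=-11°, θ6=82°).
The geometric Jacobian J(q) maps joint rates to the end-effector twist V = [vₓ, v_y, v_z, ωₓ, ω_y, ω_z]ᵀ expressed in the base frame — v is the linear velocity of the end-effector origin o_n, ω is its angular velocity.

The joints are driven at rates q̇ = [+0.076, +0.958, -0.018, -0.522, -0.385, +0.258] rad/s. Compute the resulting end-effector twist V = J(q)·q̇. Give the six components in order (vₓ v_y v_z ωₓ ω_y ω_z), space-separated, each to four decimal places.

0.2715 -0.2048 0.2866 -0.2756 0.6562 0.4193

o_n = [-0.2805, -0.8971, -0.0184]
J₁: ẑ×o_n = [0.8971, -0.2805, 0.0000], ω = ẑ
J2: z=[0.0000, 0.0000, 1.0000] o=[-0.2517, -0.1227, 0.0000] → [0.7743, -0.0289, 0.0000, 0.0000, 0.0000, 1.0000]
J3: z=[0.8387, 0.5446, 0.0000] o=[-0.0284, -0.4666, 0.5400] → [-0.3041, 0.4683, -0.2237, 0.8387, 0.5446, 0.0000]
J4: z=[0.4809, -0.7405, 0.4695] o=[-0.1025, -0.3524, 0.7961] → [0.8588, 0.3081, -0.3937, 0.4809, -0.7405, 0.4695]
J5: z=[0.4809, -0.7405, 0.4695] o=[-0.1650, -0.9832, 0.6107] → [0.4254, 0.2483, -0.0441, 0.4809, -0.7405, 0.4695]
J6: z=[0.6810, -0.0219, -0.7320] o=[-0.2351, -1.2406, 0.5533] → [0.2640, 0.4225, 0.2330, 0.6810, -0.0219, -0.7320]
V = J·q̇ = [0.2715, -0.2048, 0.2866, -0.2756, 0.6562, 0.4193]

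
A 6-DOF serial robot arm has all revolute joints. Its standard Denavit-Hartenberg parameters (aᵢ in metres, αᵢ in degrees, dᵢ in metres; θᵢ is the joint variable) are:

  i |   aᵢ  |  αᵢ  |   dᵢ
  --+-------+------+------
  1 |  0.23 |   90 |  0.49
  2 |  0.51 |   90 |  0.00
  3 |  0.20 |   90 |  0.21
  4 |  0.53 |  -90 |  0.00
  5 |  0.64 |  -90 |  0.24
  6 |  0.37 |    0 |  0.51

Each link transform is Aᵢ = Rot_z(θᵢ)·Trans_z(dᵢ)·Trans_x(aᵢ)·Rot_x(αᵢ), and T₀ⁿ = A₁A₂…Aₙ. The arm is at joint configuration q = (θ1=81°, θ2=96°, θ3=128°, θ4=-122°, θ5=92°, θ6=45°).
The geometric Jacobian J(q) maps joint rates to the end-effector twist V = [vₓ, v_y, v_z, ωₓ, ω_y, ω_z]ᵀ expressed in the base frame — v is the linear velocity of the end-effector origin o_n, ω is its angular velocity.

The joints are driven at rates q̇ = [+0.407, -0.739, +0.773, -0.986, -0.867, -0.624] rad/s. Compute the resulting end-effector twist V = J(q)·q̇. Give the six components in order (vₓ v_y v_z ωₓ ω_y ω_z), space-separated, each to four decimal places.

-1.5595 -0.8419 -0.3101 -2.0605 1.0494 0.3433

o_n = [-0.3143, 0.5471, 0.2143]
J₁: ẑ×o_n = [-0.5471, -0.3143, 0.0000], ω = ẑ
J2: z=[0.9877, -0.1564, 0.0000] o=[0.0360, 0.2272, 0.4900] → [0.0431, 0.2723, 0.2612, 0.9877, -0.1564, 0.0000]
J3: z=[0.1556, 0.9823, 0.1045] o=[0.0276, 0.1745, 0.9972] → [-0.8080, 0.0861, 0.3938, 0.1556, 0.9823, 0.1045]
J4: z=[0.5952, -0.1777, 0.7837] o=[0.2180, 0.3689, 0.8967] → [-0.0184, -0.0110, 0.0115, 0.5952, -0.1777, 0.7837]
J5: z=[0.5861, -0.5712, -0.5746] o=[-0.0734, -0.0559, 1.0217] → [0.8076, 0.6117, 0.2158, 0.5861, -0.5712, -0.5746]
J6: z=[0.5702, 0.7947, -0.2083] o=[-0.3011, -0.0614, 0.3772] → [-0.0027, 0.0957, 0.3574, 0.5702, 0.7947, -0.2083]
V = J·q̇ = [-1.5595, -0.8419, -0.3101, -2.0605, 1.0494, 0.3433]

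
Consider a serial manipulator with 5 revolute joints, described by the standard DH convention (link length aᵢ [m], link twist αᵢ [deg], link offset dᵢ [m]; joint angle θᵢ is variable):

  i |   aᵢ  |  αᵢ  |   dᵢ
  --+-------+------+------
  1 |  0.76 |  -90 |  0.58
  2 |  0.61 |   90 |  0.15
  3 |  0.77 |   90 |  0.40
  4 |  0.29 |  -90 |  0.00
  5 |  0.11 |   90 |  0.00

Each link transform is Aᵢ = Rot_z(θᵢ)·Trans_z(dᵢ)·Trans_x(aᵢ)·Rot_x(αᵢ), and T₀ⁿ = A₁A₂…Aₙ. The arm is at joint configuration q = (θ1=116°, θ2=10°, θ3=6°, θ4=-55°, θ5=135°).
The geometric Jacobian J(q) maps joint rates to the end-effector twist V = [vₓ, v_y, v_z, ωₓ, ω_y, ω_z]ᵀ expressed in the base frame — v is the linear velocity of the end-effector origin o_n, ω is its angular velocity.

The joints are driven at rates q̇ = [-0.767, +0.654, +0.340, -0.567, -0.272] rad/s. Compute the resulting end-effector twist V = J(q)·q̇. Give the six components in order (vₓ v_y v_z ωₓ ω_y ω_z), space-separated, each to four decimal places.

1.2545 0.6826 -1.0442 -0.9665 -0.7436 -0.5370

o_n = [-1.2812, 1.8956, 0.5442]
J₁: ẑ×o_n = [-1.8956, -1.2812, 0.0000], ω = ẑ
J2: z=[-0.8988, -0.4384, 0.0000] o=[-0.3332, 0.6831, 0.5800] → [0.0157, -0.0322, -1.5054, -0.8988, -0.4384, 0.0000]
J3: z=[-0.0761, 0.1561, 0.9848] o=[-0.7313, 1.1573, 0.4741] → [-0.7161, -0.5362, 0.0296, -0.0761, 0.1561, 0.9848]
J4: z=[0.8487, 0.5285, -0.0182] o=[-1.1647, 1.8622, 0.7350] → [-0.1002, 0.1641, 0.0899, 0.8487, 0.5285, -0.0182]
J5: z=[-0.4723, 0.7731, 0.4234] o=[-1.2337, 1.9640, 0.4724] → [0.0845, 0.0138, 0.0690, -0.4723, 0.7731, 0.4234]
V = J·q̇ = [1.2545, 0.6826, -1.0442, -0.9665, -0.7436, -0.5370]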